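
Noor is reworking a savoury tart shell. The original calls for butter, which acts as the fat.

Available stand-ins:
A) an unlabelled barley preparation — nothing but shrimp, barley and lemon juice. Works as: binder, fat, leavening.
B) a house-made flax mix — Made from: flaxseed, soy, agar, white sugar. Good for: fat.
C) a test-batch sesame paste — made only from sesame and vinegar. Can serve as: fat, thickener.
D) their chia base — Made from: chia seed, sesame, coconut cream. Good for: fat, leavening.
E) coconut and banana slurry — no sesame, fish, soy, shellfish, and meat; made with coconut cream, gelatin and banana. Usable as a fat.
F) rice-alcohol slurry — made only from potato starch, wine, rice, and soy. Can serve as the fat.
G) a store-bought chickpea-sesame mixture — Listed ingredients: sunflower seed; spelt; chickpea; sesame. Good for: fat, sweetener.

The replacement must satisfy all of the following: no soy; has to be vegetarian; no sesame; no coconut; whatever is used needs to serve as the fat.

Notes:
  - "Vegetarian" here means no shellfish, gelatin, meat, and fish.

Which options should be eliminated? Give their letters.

A, B, C, D, E, F, G

A: has shrimp, so not vegetarian — reject
B: has soy, so not soy-free — reject
C: has sesame, so not sesame-free — reject
D: has sesame, so not sesame-free; has coconut cream, so not coconut-free — no
E: has gelatin, so not vegetarian; has coconut cream, so not coconut-free — reject
F: has soy, so not soy-free — out
G: has sesame, so not sesame-free — reject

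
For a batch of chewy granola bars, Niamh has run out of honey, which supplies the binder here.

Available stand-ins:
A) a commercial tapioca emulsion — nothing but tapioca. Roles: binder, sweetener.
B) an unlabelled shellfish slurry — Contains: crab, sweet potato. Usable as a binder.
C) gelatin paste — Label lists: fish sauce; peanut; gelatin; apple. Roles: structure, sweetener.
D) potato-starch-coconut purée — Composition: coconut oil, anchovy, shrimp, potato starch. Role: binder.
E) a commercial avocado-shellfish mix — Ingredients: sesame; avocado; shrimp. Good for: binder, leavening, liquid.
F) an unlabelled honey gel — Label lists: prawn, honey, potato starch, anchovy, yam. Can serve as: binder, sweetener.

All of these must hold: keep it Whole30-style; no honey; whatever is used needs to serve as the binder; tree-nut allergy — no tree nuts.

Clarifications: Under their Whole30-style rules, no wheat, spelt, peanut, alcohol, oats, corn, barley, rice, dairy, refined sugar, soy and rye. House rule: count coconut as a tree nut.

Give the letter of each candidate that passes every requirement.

A: only tapioca; none excluded — valid
B: all constraints satisfied — OK
C: not usable as a binder; has peanut, so not Whole30-style — no
D: has coconut oil, so not tree-nut-free — out
E: works as a binder, tree-nut-free, no honey — keep
F: has honey, so not honey-free — no

A, B, E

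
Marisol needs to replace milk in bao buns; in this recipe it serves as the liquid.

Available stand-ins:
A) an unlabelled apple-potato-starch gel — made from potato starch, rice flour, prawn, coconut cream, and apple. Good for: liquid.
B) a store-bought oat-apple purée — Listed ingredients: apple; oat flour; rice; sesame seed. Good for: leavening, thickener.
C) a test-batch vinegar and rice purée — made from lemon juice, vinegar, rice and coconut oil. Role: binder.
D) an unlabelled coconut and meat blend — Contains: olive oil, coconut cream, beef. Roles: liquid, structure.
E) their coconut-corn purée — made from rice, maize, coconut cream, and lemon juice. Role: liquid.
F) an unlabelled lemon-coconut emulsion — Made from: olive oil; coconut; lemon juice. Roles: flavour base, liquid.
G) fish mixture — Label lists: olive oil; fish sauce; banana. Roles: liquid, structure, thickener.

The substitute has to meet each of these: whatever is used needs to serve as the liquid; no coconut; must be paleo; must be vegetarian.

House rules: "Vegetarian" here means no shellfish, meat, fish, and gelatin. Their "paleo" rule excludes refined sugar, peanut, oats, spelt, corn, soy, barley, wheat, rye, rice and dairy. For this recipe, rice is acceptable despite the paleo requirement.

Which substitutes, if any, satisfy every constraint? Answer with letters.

none

A: has prawn, so not vegetarian; has coconut cream, so not coconut-free — no
B: not usable as a liquid; has oat flour, so not paleo — reject
C: not usable as a liquid; has coconut oil, so not coconut-free — reject
D: has beef, so not vegetarian; has coconut cream, so not coconut-free — no
E: has maize, so not paleo; has coconut cream, so not coconut-free — out
F: has coconut, so not coconut-free — reject
G: has fish sauce, so not vegetarian — reject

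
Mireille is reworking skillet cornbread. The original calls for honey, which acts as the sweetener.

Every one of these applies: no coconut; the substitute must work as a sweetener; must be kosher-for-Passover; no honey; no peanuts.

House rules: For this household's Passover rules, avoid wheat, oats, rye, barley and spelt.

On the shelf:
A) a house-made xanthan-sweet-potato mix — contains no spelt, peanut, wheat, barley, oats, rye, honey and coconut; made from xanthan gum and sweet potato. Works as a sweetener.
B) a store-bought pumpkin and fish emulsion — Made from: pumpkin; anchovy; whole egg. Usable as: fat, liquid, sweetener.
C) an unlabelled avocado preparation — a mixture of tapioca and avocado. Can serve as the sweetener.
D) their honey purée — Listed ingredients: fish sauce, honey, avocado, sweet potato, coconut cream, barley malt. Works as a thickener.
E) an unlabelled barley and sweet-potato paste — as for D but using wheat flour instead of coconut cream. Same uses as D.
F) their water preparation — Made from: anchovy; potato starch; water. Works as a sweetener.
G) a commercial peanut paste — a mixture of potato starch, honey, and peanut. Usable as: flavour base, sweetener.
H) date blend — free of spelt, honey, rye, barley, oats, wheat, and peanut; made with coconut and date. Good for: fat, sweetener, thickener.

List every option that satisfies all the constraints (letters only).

A, B, C, F

A: works as a sweetener, no coconut, no honey — OK
B: only whole egg, anchovy and pumpkin; none excluded — OK
C: every rule checks out — keep
D: not usable as a sweetener; has barley malt, so not kosher-for-Passover (and 2 more) — no
E: not usable as a sweetener; has barley malt, so not kosher-for-Passover (and 1 more) — reject
F: no honey, no coconut — keep
G: has honey, so not honey-free; has peanut, so not peanut-free — out
H: has coconut, so not coconut-free — out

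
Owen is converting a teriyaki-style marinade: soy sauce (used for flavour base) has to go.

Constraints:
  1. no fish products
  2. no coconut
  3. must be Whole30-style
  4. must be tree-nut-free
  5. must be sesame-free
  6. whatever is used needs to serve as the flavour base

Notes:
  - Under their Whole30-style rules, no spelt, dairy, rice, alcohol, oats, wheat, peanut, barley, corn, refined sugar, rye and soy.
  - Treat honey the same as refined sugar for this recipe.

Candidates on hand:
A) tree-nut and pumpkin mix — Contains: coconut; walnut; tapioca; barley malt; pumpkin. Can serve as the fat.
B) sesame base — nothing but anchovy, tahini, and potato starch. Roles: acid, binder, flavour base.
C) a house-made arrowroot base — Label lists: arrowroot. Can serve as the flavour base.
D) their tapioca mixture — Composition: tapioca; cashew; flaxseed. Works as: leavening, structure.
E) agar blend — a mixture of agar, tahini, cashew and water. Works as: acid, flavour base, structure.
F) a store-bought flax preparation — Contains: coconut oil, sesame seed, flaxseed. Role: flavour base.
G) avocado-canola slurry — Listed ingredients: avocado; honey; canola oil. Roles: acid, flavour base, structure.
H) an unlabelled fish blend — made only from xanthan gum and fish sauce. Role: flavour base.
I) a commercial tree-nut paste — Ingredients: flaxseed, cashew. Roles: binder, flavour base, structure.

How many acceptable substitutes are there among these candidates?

A: not usable as a flavour base; has barley malt, so not Whole30-style (and 2 more) — out
B: has anchovy, so not fish-free; has tahini, so not sesame-free — out
C: all constraints satisfied — valid
D: not usable as a flavour base; has cashew, so not tree-nut-free — out
E: has cashew, so not tree-nut-free; has tahini, so not sesame-free — no
F: has sesame seed, so not sesame-free; has coconut oil, so not coconut-free — out
G: has honey, so not Whole30-style — out
H: has fish sauce, so not fish-free — no
I: has cashew, so not tree-nut-free — no

1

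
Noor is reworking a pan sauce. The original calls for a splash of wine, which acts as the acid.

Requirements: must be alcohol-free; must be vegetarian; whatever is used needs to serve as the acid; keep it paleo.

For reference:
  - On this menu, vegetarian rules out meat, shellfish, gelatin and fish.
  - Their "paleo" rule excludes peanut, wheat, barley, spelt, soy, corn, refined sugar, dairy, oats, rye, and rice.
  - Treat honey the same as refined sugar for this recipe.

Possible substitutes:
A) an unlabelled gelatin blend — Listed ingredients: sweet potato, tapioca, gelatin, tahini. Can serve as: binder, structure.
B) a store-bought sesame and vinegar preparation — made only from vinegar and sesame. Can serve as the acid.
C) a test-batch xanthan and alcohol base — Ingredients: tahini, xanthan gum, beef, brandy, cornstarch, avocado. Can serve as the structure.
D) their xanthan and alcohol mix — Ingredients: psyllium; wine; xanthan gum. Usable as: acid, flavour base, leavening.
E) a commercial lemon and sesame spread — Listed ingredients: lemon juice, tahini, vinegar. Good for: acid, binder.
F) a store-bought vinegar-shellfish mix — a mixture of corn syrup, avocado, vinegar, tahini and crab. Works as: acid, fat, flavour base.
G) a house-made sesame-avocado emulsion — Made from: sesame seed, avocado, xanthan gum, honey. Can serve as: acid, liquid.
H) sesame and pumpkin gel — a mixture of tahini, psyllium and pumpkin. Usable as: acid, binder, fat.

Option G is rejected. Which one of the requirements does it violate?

usable as an acid: satisfied
vegetarian: satisfied
paleo: has honey — fails
alcohol-free: satisfied

paleo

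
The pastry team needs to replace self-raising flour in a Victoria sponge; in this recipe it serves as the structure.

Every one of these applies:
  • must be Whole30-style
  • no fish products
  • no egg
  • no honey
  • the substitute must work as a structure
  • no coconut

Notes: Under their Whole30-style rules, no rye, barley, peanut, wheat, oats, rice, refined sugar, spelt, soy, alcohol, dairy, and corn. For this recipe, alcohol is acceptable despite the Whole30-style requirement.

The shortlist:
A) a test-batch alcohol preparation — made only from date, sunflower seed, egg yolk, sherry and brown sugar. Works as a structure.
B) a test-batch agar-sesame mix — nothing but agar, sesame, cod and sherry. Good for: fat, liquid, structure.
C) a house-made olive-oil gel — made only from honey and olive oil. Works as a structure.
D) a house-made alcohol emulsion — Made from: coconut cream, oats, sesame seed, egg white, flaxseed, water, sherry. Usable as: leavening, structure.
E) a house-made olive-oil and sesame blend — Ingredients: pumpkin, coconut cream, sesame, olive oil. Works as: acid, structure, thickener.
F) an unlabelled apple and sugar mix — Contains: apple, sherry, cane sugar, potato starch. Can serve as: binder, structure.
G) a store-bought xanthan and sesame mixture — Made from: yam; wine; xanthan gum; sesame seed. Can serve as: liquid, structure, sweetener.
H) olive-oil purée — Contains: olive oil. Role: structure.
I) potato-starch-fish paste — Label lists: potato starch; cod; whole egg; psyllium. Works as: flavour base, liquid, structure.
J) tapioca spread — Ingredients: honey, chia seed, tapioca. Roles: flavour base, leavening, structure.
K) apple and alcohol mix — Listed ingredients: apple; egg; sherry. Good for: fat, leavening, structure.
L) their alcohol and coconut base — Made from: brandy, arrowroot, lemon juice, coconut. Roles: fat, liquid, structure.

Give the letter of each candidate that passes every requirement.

A: has brown sugar, so not Whole30-style; has egg yolk, so not egg-free — reject
B: has cod, so not fish-free — no
C: has honey, so not honey-free — reject
D: has oats, so not Whole30-style; has egg white, so not egg-free (and 1 more) — no
E: has coconut cream, so not coconut-free — reject
F: has cane sugar, so not Whole30-style — reject
G: alcohol is permitted under the Whole30-style carve-out; nothing else excluded — valid
H: only olive oil; none excluded — valid
I: has cod, so not fish-free; has whole egg, so not egg-free — reject
J: has honey, so not honey-free — no
K: has egg, so not egg-free — no
L: has coconut, so not coconut-free — no

G, H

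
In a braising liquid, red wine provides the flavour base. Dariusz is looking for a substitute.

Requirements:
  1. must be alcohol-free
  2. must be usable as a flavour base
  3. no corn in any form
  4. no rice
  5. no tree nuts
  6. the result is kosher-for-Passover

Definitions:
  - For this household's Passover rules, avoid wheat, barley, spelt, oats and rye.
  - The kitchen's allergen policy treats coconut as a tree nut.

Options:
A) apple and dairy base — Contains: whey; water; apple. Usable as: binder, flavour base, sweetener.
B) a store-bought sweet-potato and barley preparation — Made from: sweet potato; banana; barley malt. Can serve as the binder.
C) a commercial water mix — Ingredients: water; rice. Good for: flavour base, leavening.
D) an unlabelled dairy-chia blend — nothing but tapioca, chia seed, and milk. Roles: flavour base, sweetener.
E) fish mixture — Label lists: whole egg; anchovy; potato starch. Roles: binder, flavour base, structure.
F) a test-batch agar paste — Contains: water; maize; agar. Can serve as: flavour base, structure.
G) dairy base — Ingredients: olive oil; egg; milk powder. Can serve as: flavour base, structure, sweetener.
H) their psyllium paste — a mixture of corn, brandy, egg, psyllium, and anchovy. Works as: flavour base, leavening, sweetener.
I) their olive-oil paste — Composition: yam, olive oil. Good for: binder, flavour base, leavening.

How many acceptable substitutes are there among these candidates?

A: only whey, water and apple; none excluded — keep
B: not usable as a flavour base; has barley malt, so not kosher-for-Passover — out
C: has rice, so not rice-free — out
D: no rice, no alcohol — keep
E: no corn, no alcohol — valid
F: has maize, so not corn-free — out
G: no rice, no corn — valid
H: has corn, so not corn-free; has brandy, so not alcohol-free — reject
I: nothing on the exclusion list — keep

5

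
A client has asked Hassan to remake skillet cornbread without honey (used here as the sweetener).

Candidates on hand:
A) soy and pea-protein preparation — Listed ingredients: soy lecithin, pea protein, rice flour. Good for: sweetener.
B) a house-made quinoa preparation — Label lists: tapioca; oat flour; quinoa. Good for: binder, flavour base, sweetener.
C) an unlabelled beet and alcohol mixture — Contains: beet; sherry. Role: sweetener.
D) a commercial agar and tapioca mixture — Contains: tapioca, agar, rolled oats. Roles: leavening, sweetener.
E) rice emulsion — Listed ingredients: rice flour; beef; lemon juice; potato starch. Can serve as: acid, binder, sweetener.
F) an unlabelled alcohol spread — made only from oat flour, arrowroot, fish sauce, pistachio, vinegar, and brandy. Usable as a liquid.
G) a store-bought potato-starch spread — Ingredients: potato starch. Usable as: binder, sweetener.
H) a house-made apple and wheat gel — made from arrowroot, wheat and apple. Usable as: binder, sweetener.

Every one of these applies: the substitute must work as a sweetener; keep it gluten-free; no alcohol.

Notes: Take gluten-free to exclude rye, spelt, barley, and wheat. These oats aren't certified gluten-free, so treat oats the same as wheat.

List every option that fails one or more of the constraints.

B, C, D, F, H

A: only rice flour, soy lecithin, and pea protein; none excluded — valid
B: has oat flour, so not gluten-free — no
C: has sherry, so not alcohol-free — no
D: has rolled oats, so not gluten-free — out
E: nothing on the exclusion list — OK
F: not usable as a sweetener; has oat flour, so not gluten-free (and 1 more) — reject
G: only potato starch; none excluded — OK
H: has wheat, so not gluten-free — out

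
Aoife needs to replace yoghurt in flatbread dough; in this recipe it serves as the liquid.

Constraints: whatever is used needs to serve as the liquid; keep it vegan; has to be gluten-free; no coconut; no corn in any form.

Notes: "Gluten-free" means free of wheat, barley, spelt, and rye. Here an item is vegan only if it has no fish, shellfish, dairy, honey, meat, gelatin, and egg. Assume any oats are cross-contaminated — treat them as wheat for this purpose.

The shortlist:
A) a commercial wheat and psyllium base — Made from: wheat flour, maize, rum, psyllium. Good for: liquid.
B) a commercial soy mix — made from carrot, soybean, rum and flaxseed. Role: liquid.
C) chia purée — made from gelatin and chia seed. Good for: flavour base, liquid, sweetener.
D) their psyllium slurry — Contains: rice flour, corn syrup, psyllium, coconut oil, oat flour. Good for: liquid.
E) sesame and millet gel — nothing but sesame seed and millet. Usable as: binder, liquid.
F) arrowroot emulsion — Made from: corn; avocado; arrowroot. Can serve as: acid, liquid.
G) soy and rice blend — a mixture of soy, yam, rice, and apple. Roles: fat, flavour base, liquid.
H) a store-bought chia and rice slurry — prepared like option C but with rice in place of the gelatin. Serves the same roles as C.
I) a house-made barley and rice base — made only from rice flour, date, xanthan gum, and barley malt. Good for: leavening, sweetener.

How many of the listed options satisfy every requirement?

A: has wheat flour, so not gluten-free; has maize, so not corn-free — no
B: rum and soybean etc. — none of it excluded — OK
C: has gelatin, so not vegan — reject
D: has oat flour, so not gluten-free; has coconut oil, so not coconut-free (and 1 more) — reject
E: only sesame seed and millet; none excluded — keep
F: has corn, so not corn-free — out
G: nothing on the exclusion list — OK
H: all constraints satisfied — OK
I: not usable as a liquid; has barley malt, so not gluten-free — out

4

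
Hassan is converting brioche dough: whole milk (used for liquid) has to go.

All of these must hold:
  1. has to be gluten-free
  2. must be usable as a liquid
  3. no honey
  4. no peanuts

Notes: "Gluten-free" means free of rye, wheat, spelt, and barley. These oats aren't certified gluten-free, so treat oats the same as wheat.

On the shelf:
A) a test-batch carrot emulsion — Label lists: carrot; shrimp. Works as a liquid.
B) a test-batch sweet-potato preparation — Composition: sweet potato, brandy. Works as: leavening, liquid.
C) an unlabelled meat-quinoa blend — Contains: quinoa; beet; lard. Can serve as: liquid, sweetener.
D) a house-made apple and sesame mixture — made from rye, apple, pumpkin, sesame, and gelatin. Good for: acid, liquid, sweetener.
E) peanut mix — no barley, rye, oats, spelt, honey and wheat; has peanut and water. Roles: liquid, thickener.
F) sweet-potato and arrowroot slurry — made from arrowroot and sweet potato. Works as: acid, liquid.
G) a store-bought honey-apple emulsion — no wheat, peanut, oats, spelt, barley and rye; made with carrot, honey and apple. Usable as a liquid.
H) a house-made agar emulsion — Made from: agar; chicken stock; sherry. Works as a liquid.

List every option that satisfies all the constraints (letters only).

A: only shrimp and carrot; none excluded — keep
B: every rule checks out — valid
C: only lard, quinoa, and beet; none excluded — keep
D: has rye, so not gluten-free — reject
E: has peanut, so not peanut-free — no
F: only arrowroot and sweet potato; none excluded — keep
G: has honey, so not honey-free — no
H: gluten-free, no honey — valid

A, B, C, F, H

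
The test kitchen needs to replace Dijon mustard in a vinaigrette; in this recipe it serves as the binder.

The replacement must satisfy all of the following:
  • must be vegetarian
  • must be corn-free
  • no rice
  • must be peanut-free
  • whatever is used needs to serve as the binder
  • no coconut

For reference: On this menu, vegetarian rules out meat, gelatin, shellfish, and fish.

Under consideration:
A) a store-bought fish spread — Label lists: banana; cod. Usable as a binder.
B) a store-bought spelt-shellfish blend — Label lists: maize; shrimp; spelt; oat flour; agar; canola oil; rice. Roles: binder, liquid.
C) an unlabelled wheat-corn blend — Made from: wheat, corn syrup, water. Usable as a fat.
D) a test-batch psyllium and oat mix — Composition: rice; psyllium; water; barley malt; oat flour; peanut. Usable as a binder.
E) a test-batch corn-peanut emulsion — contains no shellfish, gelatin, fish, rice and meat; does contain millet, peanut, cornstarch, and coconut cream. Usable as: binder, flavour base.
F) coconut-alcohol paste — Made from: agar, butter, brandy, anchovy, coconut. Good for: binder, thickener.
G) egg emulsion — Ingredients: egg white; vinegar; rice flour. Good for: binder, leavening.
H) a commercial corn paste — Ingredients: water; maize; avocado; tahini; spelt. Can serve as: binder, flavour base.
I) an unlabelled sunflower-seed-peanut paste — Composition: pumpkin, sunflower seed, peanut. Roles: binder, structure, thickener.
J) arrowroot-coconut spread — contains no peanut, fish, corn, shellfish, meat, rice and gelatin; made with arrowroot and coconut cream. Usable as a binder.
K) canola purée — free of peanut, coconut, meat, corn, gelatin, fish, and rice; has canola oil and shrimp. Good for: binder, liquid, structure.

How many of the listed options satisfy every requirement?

0

A: has cod, so not vegetarian — reject
B: has shrimp, so not vegetarian; has rice, so not rice-free (and 1 more) — no
C: not usable as a binder; has corn syrup, so not corn-free — out
D: has rice, so not rice-free; has peanut, so not peanut-free — no
E: has cornstarch, so not corn-free; has peanut, so not peanut-free (and 1 more) — out
F: has anchovy, so not vegetarian; has coconut, so not coconut-free — out
G: has rice flour, so not rice-free — out
H: has maize, so not corn-free — no
I: has peanut, so not peanut-free — no
J: has coconut cream, so not coconut-free — reject
K: has shrimp, so not vegetarian — reject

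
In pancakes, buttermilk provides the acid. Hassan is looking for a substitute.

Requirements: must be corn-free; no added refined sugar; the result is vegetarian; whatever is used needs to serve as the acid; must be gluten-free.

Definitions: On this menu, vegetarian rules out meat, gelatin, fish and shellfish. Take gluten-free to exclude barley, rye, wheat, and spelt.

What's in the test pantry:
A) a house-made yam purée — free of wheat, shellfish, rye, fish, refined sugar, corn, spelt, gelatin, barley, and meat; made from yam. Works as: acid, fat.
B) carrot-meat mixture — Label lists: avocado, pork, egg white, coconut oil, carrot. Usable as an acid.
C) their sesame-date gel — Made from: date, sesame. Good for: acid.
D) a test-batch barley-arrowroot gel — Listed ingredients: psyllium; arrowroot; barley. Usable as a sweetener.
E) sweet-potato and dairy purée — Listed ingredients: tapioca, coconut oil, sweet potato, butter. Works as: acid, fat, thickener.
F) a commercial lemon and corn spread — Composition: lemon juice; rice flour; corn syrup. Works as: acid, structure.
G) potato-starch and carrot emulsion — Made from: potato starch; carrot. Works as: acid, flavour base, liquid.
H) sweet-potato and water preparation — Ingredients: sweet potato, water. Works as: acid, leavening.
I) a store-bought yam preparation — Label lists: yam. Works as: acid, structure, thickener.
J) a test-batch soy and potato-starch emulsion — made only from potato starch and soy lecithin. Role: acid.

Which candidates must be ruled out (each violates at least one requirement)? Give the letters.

B, D, F

A: no corn, vegetarian — OK
B: has pork, so not vegetarian — out
C: nothing on the exclusion list — OK
D: not usable as an acid; has barley, so not gluten-free — no
E: coconut oil and butter etc. — none of it excluded — OK
F: has corn syrup, so not corn-free — no
G: only carrot and potato starch; none excluded — OK
H: works as an acid, no corn, vegetarian — OK
I: no refined sugar, vegetarian — keep
J: all constraints satisfied — OK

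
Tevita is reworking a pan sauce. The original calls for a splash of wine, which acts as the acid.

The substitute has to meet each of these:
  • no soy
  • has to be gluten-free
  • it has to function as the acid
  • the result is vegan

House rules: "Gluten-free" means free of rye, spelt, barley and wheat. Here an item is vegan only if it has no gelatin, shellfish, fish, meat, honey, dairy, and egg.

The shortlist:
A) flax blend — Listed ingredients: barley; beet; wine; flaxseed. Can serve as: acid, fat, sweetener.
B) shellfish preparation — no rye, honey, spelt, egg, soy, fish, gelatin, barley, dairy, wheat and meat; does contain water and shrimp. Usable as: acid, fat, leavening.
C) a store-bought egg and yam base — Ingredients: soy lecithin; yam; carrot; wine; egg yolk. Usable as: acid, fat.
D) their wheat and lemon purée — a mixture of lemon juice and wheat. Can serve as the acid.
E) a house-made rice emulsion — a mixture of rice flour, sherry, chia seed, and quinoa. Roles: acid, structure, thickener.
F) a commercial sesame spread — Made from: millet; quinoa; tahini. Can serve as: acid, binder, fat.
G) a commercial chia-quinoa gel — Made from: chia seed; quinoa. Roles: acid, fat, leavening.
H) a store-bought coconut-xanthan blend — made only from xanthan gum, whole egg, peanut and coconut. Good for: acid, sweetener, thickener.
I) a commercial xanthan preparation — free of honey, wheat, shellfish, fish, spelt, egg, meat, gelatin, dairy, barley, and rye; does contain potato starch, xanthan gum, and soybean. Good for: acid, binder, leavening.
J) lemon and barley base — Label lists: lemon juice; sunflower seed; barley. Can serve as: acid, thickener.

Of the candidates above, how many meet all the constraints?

A: has barley, so not gluten-free — out
B: has shrimp, so not vegan — reject
C: has egg yolk, so not vegan; has soy lecithin, so not soy-free — out
D: has wheat, so not gluten-free — out
E: sherry and rice flour etc. — none of it excluded — valid
F: nothing on the exclusion list — OK
G: nothing on the exclusion list — OK
H: has whole egg, so not vegan — no
I: has soybean, so not soy-free — reject
J: has barley, so not gluten-free — reject

3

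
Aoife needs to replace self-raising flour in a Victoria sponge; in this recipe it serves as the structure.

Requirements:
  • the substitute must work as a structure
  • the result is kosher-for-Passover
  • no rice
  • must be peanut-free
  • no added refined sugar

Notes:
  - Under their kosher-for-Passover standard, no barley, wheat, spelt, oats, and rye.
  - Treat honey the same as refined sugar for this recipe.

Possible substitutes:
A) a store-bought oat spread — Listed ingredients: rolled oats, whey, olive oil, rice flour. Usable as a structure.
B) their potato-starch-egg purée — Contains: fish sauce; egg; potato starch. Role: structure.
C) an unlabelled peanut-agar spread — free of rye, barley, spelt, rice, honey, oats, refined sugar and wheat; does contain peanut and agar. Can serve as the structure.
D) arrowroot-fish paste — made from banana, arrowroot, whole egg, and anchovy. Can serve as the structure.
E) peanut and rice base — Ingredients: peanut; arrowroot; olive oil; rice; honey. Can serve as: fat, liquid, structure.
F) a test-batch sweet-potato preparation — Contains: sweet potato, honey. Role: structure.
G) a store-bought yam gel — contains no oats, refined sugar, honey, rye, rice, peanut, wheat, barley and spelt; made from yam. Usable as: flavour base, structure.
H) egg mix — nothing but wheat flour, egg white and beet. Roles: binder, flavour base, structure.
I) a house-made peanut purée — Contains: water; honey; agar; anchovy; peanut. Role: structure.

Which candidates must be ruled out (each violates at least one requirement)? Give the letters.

A: has rolled oats, so not kosher-for-Passover; has rice flour, so not rice-free — no
B: nothing on the exclusion list — valid
C: has peanut, so not peanut-free — reject
D: works as a structure, no peanut, kosher-for-Passover — keep
E: has peanut, so not peanut-free; has rice, so not rice-free (and 1 more) — no
F: has honey, so not no-added-sugar — no
G: works as a structure, no peanut, no rice — valid
H: has wheat flour, so not kosher-for-Passover — out
I: has peanut, so not peanut-free; has honey, so not no-added-sugar — out

A, C, E, F, H, I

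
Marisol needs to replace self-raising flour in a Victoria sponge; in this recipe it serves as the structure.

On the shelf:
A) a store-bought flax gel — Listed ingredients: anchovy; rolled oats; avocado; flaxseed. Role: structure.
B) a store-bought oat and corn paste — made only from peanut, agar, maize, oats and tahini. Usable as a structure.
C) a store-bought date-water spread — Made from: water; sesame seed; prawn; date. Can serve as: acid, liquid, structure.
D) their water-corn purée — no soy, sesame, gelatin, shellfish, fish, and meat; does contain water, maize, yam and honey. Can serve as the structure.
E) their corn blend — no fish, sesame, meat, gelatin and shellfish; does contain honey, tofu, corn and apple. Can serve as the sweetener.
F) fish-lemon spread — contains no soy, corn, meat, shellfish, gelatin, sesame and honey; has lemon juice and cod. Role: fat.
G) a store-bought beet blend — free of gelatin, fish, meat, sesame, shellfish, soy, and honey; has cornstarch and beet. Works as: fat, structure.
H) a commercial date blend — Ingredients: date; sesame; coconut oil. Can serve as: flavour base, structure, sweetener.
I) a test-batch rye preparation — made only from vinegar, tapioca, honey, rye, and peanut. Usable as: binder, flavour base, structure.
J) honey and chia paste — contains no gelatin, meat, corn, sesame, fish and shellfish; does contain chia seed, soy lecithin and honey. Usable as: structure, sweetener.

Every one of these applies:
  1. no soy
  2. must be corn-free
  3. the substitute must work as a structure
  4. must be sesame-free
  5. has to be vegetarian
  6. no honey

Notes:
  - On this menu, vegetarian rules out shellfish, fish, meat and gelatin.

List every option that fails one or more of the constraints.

A, B, C, D, E, F, G, H, I, J

A: has anchovy, so not vegetarian — no
B: has maize, so not corn-free; has tahini, so not sesame-free — reject
C: has prawn, so not vegetarian; has sesame seed, so not sesame-free — reject
D: has maize, so not corn-free; has honey, so not honey-free — out
E: not usable as a structure; has corn, so not corn-free (and 2 more) — no
F: not usable as a structure; has cod, so not vegetarian — reject
G: has cornstarch, so not corn-free — out
H: has sesame, so not sesame-free — out
I: has honey, so not honey-free — no
J: has honey, so not honey-free; has soy lecithin, so not soy-free — out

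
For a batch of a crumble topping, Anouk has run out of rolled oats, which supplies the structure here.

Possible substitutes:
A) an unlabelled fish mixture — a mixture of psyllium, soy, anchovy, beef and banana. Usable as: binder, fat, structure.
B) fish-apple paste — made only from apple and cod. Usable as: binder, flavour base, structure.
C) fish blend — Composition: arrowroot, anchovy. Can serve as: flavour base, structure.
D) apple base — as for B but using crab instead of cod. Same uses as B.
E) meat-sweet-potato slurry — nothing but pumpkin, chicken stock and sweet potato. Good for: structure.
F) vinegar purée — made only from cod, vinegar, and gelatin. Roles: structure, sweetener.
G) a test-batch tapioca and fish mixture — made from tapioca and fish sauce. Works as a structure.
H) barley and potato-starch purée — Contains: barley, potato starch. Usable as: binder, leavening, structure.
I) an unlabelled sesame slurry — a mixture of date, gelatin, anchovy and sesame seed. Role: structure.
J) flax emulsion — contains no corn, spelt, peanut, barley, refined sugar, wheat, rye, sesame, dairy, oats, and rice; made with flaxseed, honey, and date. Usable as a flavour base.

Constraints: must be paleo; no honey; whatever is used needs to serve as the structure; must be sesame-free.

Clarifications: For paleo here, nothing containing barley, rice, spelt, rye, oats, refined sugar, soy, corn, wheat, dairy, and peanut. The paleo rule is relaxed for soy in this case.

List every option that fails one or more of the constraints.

H, I, J

A: soy is permitted under the paleo carve-out; nothing else excluded — keep
B: works as a structure, no sesame, no honey — OK
C: only anchovy and arrowroot; none excluded — valid
D: works as a structure, paleo, no sesame — valid
E: all constraints satisfied — valid
F: works as a structure, no honey, paleo — OK
G: only fish sauce and tapioca; none excluded — keep
H: has barley, so not paleo — reject
I: has sesame seed, so not sesame-free — out
J: not usable as a structure; has honey, so not honey-free — out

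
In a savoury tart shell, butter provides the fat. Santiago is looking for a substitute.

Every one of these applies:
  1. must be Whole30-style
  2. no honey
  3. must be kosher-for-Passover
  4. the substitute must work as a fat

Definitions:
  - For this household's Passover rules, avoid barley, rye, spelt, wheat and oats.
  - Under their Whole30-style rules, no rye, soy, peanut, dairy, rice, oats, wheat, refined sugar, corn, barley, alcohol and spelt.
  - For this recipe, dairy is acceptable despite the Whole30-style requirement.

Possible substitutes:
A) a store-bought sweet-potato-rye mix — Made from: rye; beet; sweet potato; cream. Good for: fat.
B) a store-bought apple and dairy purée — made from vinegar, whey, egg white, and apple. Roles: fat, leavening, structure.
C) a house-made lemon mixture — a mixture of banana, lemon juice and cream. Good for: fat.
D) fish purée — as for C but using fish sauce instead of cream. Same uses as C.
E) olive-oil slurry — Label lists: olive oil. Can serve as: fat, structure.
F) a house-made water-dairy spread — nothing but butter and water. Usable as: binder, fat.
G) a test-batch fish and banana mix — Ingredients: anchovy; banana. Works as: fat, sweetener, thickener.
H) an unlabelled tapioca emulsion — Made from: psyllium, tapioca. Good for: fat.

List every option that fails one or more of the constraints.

A

A: has rye, so not kosher-for-Passover; has rye, so not Whole30-style — out
B: dairy is permitted under the Whole30-style carve-out; nothing else excluded — OK
C: dairy is permitted under the Whole30-style carve-out; nothing else excluded — keep
D: only fish sauce, banana and lemon juice; none excluded — keep
E: every rule checks out — valid
F: dairy is permitted under the Whole30-style carve-out; nothing else excluded — keep
G: only anchovy and banana; none excluded — OK
H: only psyllium and tapioca; none excluded — keep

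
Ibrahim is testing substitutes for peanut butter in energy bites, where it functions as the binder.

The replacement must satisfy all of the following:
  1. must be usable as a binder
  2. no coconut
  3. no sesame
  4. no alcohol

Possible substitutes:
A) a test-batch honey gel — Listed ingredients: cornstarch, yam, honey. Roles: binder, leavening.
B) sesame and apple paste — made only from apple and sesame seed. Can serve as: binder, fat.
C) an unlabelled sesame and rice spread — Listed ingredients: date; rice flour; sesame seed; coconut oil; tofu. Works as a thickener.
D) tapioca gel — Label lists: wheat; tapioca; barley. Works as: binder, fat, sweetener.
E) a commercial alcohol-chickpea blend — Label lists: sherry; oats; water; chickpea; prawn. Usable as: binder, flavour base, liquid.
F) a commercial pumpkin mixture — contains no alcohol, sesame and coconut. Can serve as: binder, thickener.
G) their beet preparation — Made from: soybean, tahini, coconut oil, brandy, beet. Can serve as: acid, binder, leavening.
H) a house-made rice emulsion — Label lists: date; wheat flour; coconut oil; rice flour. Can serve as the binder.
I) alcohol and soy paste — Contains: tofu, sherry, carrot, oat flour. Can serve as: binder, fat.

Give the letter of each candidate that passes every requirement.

A, D, F

A: only cornstarch, honey, and yam; none excluded — keep
B: has sesame seed, so not sesame-free — out
C: not usable as a binder; has sesame seed, so not sesame-free (and 1 more) — reject
D: only barley, wheat, and tapioca; none excluded — keep
E: has sherry, so not alcohol-free — reject
F: every rule checks out — keep
G: has tahini, so not sesame-free; has coconut oil, so not coconut-free (and 1 more) — no
H: has coconut oil, so not coconut-free — no
I: has sherry, so not alcohol-free — reject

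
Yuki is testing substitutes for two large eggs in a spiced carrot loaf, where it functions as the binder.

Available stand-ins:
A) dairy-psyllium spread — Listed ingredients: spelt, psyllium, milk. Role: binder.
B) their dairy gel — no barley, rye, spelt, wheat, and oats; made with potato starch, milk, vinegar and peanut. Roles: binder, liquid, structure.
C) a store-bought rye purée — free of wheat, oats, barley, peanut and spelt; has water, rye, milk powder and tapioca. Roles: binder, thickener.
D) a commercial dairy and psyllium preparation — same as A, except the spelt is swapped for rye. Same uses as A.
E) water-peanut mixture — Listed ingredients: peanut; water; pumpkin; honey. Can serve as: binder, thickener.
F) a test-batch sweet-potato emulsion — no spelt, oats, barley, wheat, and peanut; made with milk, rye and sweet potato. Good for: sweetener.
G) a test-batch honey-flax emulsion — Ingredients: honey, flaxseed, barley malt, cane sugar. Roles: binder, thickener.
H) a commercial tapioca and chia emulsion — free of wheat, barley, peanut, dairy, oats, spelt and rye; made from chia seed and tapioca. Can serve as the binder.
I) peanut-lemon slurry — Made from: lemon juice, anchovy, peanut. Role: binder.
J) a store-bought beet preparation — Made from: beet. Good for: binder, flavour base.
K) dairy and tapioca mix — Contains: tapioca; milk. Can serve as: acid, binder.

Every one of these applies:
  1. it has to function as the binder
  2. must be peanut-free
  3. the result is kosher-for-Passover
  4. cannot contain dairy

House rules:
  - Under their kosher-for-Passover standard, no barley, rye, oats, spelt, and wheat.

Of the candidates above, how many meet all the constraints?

2

A: has spelt, so not kosher-for-Passover; has milk, so not dairy-free — no
B: has peanut, so not peanut-free; has milk, so not dairy-free — out
C: has rye, so not kosher-for-Passover; has milk powder, so not dairy-free — out
D: has rye, so not kosher-for-Passover; has milk, so not dairy-free — out
E: has peanut, so not peanut-free — out
F: not usable as a binder; has rye, so not kosher-for-Passover (and 1 more) — out
G: has barley malt, so not kosher-for-Passover — reject
H: no dairy, no peanut — valid
I: has peanut, so not peanut-free — no
J: kosher-for-Passover, no dairy — keep
K: has milk, so not dairy-free — no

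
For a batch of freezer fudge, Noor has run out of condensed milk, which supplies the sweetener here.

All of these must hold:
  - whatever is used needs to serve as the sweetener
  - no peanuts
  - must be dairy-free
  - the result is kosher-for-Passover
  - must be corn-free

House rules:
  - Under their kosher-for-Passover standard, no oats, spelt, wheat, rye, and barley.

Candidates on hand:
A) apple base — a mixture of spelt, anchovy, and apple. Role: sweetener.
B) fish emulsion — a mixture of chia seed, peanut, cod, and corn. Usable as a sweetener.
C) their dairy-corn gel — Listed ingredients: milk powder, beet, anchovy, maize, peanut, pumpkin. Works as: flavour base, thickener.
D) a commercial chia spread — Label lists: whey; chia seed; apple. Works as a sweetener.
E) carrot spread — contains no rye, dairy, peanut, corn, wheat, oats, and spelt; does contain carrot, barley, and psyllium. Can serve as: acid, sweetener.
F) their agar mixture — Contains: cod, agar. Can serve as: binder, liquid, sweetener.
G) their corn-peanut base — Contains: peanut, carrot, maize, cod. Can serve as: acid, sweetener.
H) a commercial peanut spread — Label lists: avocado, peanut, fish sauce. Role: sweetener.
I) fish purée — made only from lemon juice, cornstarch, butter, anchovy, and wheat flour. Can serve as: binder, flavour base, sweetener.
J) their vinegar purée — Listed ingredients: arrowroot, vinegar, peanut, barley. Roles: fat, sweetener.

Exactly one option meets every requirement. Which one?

F

A: has spelt, so not kosher-for-Passover — out
B: has corn, so not corn-free; has peanut, so not peanut-free — reject
C: not usable as a sweetener; has maize, so not corn-free (and 2 more) — out
D: has whey, so not dairy-free — reject
E: has barley, so not kosher-for-Passover — reject
F: every rule checks out — keep
G: has maize, so not corn-free; has peanut, so not peanut-free — no
H: has peanut, so not peanut-free — out
I: has wheat flour, so not kosher-for-Passover; has cornstarch, so not corn-free (and 1 more) — no
J: has barley, so not kosher-for-Passover; has peanut, so not peanut-free — reject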